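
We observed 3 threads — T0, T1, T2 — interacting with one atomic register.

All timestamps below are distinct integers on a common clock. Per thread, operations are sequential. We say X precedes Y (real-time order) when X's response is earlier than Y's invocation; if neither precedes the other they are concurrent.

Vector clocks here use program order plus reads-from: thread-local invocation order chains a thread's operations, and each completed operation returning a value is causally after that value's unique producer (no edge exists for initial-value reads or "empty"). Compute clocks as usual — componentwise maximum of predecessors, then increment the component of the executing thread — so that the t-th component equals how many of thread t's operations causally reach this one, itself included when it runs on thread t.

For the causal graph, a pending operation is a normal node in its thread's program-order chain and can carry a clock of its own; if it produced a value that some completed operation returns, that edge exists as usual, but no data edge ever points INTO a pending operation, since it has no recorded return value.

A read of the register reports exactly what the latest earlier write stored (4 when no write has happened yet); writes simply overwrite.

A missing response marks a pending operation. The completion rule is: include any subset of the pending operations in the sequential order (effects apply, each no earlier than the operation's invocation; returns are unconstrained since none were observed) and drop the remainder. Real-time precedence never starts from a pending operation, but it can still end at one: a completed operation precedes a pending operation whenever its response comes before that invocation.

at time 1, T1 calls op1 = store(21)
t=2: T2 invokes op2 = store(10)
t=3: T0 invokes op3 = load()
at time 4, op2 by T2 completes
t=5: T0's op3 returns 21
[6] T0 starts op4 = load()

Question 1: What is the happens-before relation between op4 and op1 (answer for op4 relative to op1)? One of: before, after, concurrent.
concurrent

op4 spans [6,…), op1 spans [1,…)
the intervals overlap in both directions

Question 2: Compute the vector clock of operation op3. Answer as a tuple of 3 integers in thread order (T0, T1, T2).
(1, 1, 0)

VC(op2, invoked at 2): no causal predecessors; +1 on T2 → (0, 0, 1)
VC(op1, invoked at 1): no causal predecessors; +1 on T1 → (0, 1, 0)
op3, invoked 3, takes VC(op1)=(0, 1, 0) under max, adds 1 for T0 → (1, 1, 0)
op4, invoked 6, takes VC(op3)=(1, 1, 0) under max, adds 1 for T0 → (2, 1, 0)
target: VC(op3) = (1, 1, 0)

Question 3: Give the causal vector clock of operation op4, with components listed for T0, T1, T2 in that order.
(2, 1, 0)

no predecessors for op2 (invoked 2): T2 increments from zero → (0, 0, 1)
no predecessors for op1 (invoked 1): T1 increments from zero → (0, 1, 0)
VC(op3, invoked at 3): max of VC(op1)=(0, 1, 0), then +1 on thread T0 → (1, 1, 0)
VC(op4, invoked at 6): max of VC(op3)=(1, 1, 0), then +1 on thread T0 → (2, 1, 0)
target: VC(op4) = (2, 1, 0)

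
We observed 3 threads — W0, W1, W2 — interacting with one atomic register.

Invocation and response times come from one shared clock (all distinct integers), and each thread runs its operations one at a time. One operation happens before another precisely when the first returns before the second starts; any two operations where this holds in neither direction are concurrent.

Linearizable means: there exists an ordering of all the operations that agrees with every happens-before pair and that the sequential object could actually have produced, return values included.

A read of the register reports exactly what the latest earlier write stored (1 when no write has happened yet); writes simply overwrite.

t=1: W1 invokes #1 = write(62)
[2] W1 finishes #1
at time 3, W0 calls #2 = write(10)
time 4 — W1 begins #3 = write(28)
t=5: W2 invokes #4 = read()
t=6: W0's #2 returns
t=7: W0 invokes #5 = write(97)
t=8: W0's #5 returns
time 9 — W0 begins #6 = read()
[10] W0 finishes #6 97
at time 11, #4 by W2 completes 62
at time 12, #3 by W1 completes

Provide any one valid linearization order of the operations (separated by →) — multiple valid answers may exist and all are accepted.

#1 → #4 → #2 → #3 → #5 → #6

after step 1 (#1 write(62)): value 62
after step 2 (#4 read() → 62): value 62
after step 3 (#2 write(10)): value 10
after step 4 (#3 write(28)): value 28
after step 5 (#5 write(97)): value 97
after step 6 (#6 read() → 97): value 97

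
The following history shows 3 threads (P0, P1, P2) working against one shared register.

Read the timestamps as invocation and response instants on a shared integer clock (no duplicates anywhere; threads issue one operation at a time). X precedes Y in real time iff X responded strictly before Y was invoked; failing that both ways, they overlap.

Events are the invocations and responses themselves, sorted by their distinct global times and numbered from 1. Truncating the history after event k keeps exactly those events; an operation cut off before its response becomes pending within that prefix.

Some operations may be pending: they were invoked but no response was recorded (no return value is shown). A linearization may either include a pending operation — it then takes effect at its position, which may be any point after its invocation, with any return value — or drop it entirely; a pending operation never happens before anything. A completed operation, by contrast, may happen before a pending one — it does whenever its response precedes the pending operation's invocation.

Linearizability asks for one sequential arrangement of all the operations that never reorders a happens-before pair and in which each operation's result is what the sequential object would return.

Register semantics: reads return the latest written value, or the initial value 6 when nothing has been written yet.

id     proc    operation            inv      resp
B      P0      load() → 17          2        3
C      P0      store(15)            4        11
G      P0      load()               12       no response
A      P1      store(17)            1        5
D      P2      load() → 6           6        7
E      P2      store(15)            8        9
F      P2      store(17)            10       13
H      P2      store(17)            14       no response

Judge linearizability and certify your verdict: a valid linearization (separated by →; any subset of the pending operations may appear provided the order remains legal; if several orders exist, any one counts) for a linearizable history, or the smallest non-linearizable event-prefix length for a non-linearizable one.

already the first 7 events (up to D's response at time 7) admit no linearization; the first 6 still do
all 2 real-time-respecting orders fail — 3 completed register operations, no legal replay
completion choices over the 1 pending operation (C) were checked; none helps
take A, B, D (pending dropped): step 3 already fails, because D load() → 6 cannot occur there
take B, A, D (pending dropped): step 1 already fails, because B load() → 17 cannot occur there

not linearizable — minimal violating prefix: 7 events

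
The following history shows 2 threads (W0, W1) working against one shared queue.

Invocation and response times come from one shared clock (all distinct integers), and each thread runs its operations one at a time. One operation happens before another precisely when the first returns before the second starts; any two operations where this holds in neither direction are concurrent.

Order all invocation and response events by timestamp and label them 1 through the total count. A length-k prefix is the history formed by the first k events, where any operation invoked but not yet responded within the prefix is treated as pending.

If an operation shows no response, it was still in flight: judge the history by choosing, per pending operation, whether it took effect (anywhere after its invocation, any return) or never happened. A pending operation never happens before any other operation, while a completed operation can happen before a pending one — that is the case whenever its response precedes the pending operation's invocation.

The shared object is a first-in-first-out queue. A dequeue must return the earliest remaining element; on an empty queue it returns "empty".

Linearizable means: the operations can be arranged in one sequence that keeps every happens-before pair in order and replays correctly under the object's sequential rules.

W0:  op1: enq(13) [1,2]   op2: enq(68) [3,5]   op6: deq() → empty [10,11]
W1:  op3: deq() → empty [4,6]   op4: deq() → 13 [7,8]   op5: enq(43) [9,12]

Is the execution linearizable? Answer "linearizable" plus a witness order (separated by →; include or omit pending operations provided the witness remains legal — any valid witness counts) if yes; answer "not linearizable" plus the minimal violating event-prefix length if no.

events 1..5 are fine; event 6 — the response of op3 at time 6 — makes the prefix non-linearizable
the 3 completed operations admit 2 real-time orders; each fails the queue replay
one such order, op1, op2, op3, breaks at step 3 where op3 deq() → empty is illegal
one such order, op1, op3, op2, breaks at step 2 where op3 deq() → empty is illegal

not linearizable — minimal violating prefix: 6 events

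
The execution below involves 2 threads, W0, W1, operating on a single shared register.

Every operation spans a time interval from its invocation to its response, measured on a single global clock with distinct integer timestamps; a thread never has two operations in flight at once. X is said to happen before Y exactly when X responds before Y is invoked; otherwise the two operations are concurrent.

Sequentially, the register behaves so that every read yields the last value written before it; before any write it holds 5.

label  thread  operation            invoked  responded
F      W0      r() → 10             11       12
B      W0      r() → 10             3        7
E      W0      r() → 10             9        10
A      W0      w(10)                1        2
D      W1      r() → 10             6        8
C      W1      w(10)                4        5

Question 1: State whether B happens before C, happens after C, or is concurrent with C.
B spans [3,7], C spans [4,5]
the intervals overlap in both directions

concurrent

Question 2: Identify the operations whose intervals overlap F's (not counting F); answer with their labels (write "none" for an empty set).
overlap test against F [11,12]: concurrent iff the interval meets 11..12
A [1,2]: before
B [3,7]: before
C [4,5]: before
D [6,8]: before
E [9,10]: before

none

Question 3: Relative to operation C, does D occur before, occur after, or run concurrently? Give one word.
D spans [6,8], C spans [4,5]
resp(C)=5 < inv(D)=6

after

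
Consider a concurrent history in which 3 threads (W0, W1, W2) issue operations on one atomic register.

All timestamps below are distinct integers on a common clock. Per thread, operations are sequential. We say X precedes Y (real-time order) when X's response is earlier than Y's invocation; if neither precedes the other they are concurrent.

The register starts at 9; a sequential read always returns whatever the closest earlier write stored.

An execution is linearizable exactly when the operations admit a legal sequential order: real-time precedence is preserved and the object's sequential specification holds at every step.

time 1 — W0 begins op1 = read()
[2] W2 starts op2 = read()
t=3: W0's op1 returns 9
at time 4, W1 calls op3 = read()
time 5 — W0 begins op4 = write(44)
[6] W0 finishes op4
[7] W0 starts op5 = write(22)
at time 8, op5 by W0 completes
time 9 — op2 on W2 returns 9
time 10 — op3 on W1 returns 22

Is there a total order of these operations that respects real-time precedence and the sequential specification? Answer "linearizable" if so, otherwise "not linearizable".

one valid linearization: op1, op2, op4, op5, op3
1. op1 read() → 9, leaving value 9
2. op2 read() → 9, leaving value 9
3. op4 write(44), leaving value 44
4. op5 write(22), leaving value 22
5. op3 read() → 22, leaving value 22

linearizable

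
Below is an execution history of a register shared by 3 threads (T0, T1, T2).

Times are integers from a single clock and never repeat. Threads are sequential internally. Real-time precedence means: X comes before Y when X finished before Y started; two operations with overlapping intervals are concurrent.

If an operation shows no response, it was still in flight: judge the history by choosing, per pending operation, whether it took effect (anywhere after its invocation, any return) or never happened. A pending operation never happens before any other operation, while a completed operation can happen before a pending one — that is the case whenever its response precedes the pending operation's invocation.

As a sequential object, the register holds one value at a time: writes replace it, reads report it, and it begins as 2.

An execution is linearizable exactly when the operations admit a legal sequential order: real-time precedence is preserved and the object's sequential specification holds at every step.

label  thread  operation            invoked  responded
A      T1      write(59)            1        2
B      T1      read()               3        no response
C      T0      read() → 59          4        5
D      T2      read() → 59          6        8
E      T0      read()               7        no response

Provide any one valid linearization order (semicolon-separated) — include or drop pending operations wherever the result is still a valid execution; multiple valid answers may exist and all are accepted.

after step 1 (A write(59)): value 59
after step 2 (B read() (pending, included)): value 59
after step 3 (C read() → 59): value 59
after step 4 (D read() → 59): value 59

A; B; C; D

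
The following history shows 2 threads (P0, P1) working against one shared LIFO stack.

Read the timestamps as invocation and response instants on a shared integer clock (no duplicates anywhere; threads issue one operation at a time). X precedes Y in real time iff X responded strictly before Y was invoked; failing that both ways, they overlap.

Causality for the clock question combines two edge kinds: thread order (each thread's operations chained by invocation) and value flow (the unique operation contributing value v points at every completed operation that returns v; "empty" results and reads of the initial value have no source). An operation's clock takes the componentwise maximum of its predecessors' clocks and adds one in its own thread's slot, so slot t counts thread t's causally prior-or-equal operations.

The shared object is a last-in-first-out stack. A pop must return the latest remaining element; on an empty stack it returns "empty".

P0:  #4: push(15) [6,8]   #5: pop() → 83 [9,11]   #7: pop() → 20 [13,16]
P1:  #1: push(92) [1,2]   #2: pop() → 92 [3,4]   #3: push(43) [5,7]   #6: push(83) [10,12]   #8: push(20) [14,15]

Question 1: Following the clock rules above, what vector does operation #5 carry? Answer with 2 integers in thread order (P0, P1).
Answer: (2, 4)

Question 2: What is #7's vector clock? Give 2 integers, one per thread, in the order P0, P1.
Answer: (3, 5)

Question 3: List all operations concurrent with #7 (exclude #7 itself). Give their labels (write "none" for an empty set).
Answer: #8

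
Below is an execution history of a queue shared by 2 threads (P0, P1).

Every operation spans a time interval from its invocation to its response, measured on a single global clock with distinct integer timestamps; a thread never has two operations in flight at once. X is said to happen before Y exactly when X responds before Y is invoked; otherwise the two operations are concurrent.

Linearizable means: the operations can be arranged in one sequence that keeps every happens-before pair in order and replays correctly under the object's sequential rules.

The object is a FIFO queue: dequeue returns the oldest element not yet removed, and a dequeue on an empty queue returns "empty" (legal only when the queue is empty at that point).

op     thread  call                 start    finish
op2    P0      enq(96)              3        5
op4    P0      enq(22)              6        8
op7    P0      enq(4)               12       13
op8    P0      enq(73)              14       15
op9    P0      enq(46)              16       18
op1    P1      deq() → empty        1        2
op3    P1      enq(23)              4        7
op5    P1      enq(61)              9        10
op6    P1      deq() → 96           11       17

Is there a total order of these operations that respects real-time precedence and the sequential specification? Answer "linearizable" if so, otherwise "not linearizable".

linearizable

one valid linearization: op1, op2, op3, op4, op5, op6, op7, op8, op9
after step 1 (op1 deq() → empty): queue <>
after step 2 (op2 enq(96)): queue <96>
after step 3 (op3 enq(23)): queue <96,23>
after step 4 (op4 enq(22)): queue <96,23,22>
after step 5 (op5 enq(61)): queue <96,23,22,61>
after step 6 (op6 deq() → 96): queue <23,22,61>
after step 7 (op7 enq(4)): queue <23,22,61,4>
after step 8 (op8 enq(73)): queue <23,22,61,4,73>
after step 9 (op9 enq(46)): queue <23,22,61,4,73,46>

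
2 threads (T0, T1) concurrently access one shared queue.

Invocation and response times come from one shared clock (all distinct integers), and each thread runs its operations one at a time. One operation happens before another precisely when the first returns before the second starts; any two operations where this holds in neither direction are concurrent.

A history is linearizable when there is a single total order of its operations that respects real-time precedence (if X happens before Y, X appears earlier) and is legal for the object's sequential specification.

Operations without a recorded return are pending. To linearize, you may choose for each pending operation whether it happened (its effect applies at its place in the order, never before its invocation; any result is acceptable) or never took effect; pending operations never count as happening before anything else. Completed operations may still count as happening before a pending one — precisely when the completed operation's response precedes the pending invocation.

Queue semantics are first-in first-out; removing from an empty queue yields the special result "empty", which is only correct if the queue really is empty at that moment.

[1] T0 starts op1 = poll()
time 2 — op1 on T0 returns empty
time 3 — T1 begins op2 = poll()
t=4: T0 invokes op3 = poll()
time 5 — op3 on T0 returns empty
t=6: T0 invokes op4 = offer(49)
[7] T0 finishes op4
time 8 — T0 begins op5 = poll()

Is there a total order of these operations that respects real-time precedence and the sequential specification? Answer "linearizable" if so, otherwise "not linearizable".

linearizable

witness order: op1, op2, op3, op4
after step 1 (op1 poll() → empty): queue <>
after step 2 (op2 poll() (pending, included)): queue <>
after step 3 (op3 poll() → empty): queue <>
after step 4 (op4 offer(49)): queue <49>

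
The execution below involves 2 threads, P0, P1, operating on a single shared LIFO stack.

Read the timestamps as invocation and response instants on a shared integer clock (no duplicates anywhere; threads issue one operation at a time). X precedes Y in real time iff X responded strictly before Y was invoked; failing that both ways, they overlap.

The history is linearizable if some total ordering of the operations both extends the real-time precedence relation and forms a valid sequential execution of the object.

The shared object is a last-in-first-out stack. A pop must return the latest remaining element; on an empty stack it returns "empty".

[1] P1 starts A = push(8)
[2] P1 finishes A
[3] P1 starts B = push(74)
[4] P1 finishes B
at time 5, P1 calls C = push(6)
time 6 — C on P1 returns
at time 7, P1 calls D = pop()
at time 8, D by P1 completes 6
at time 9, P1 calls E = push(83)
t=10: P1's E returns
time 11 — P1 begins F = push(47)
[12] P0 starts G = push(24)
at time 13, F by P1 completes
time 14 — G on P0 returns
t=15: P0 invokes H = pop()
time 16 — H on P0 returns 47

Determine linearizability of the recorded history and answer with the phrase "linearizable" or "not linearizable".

linearizable

witness order: A, B, C, D, E, G, F, H
after step 1 (A push(8)): stack <8>
after step 2 (B push(74)): stack <8,74>
after step 3 (C push(6)): stack <8,74,6>
after step 4 (D pop() → 6): stack <8,74>
after step 5 (E push(83)): stack <8,74,83>
after step 6 (G push(24)): stack <8,74,83,24>
after step 7 (F push(47)): stack <8,74,83,24,47>
after step 8 (H pop() → 47): stack <8,74,83,24>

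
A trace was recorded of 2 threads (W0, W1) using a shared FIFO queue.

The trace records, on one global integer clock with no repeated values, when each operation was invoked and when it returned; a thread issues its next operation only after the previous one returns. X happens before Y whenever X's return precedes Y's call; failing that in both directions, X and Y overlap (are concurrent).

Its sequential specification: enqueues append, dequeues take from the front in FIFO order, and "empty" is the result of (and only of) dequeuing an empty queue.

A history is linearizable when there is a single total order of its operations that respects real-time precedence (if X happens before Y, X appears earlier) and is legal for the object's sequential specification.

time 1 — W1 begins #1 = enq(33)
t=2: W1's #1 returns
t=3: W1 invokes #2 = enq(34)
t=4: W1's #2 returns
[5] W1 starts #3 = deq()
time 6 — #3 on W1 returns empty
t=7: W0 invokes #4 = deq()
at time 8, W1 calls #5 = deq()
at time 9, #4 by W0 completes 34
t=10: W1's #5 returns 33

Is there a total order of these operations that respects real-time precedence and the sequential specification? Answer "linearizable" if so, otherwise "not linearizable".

prefix check: 1..5 passes, 1..6 fails once #3's time-6 response joins
the sole real-time-consistent order of 3 completed operations fails the FIFO queue replay
take #1, #2, #3: step 3 already fails, because #3 deq() → empty cannot occur there

not linearizable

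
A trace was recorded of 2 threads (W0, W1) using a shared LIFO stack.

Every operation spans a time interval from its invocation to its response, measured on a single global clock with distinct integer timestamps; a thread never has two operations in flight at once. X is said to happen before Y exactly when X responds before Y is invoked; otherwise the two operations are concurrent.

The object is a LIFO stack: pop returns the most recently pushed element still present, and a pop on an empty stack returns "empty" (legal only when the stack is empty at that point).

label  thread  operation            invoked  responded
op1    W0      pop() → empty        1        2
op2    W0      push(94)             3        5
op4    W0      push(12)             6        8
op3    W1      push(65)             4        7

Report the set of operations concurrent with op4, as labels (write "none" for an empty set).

op4 spans [6,8]; an op avoiding the whole window 6..8 is ordered, any other is concurrent
op1 [1,2]: before
op2 [3,5]: before
op3 [4,7]: concurrent

op3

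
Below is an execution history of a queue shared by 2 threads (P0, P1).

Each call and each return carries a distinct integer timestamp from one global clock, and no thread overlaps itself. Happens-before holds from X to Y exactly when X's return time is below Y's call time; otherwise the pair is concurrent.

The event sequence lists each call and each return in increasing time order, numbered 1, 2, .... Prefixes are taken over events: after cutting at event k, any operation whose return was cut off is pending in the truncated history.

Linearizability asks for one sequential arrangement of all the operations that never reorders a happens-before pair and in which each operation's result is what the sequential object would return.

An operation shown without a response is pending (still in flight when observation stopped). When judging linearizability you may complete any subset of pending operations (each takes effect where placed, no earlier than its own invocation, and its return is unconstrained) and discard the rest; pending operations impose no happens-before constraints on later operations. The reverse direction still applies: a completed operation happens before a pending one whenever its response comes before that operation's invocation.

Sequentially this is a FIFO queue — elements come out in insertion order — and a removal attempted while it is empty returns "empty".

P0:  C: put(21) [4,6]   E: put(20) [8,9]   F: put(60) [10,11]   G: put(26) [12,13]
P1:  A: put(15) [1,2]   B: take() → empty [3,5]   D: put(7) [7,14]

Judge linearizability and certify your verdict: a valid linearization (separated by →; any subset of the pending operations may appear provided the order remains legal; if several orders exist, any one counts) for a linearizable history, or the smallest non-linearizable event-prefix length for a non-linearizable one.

the violation lands at event 5, B's response at time 5: events 1..4 linearize, events 1..5 do not
exhaustive check: the 2 completed queue ops admit one real-time order; illegal
no completion choice of the 1 pending operation (C) rescues it — every subset was tried
take A, B (pending dropped): step 2 already fails, because B take() → empty cannot occur there

not linearizable — minimal violating prefix: 5 events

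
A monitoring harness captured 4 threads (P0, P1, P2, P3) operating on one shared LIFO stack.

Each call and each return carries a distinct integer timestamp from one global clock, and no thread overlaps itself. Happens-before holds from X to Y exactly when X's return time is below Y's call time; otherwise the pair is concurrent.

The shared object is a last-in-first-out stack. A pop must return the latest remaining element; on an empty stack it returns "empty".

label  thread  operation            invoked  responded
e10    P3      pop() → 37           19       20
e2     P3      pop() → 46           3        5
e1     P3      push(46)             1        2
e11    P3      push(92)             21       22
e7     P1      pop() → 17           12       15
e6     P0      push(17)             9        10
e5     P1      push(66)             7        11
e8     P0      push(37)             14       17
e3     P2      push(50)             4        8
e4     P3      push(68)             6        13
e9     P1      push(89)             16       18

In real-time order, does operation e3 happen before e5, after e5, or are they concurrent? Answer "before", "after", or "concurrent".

e3 spans [4,8], e5 spans [7,11]
the intervals overlap in both directions

concurrent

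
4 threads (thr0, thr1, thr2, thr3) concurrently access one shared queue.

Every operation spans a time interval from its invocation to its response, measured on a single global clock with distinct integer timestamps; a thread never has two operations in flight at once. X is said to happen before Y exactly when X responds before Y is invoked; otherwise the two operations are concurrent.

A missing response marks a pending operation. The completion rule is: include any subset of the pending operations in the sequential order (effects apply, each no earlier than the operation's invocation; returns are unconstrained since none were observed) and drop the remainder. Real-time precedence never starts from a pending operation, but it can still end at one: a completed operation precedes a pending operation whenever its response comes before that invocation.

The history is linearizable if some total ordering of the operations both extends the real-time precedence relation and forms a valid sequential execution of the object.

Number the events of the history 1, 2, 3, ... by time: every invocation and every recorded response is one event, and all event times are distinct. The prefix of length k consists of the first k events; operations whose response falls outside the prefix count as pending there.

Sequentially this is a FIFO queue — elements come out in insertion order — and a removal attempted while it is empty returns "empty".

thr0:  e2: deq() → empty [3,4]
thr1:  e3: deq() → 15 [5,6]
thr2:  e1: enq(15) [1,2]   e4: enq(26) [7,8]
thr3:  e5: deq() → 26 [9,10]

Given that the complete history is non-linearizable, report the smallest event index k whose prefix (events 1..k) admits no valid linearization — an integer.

events 1..3 are linearizable, e.g. via e1:
1. e1 enq(15), leaving queue <15>
with event 4 included (e2 responding at time 4), all real-time-consistent orders fail
for example e1, e2 fails at step 2: e2 deq() → empty is not legal there

4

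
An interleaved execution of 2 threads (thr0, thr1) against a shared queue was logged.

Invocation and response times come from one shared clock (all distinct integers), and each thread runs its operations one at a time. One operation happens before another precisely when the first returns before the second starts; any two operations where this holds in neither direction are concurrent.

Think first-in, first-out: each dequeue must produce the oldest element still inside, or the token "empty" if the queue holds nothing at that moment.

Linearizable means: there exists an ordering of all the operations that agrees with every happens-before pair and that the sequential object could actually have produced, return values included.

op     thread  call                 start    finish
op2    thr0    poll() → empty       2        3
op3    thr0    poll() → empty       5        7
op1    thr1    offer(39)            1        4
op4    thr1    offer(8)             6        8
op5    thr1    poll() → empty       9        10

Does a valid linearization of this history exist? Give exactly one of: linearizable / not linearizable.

events 1..6 are fine; event 7 — the response of op3 at time 7 — makes the prefix non-linearizable
the 3 completed operations admit 2 real-time orders; each fails the queue replay
no escape via the 1 pending operation (op4): every completion choice fails
e.g. op1, op2, op3 (pending dropped): illegal at step 2, since op2 poll() → empty cannot apply there
e.g. op2, op1, op3 (pending dropped): illegal at step 3, since op3 poll() → empty cannot apply there

not linearizable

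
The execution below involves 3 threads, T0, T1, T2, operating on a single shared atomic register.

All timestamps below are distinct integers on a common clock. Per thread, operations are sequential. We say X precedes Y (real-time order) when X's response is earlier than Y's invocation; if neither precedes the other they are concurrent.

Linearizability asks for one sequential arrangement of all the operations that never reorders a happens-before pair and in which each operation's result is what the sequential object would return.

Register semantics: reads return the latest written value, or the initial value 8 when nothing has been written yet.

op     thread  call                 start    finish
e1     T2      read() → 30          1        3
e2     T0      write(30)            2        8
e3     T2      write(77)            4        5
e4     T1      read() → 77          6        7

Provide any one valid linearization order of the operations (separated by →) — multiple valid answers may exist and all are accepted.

e2 → e1 → e3 → e4

1. e2 write(30), leaving value 30
2. e1 read() → 30, leaving value 30
3. e3 write(77), leaving value 77
4. e4 read() → 77, leaving value 77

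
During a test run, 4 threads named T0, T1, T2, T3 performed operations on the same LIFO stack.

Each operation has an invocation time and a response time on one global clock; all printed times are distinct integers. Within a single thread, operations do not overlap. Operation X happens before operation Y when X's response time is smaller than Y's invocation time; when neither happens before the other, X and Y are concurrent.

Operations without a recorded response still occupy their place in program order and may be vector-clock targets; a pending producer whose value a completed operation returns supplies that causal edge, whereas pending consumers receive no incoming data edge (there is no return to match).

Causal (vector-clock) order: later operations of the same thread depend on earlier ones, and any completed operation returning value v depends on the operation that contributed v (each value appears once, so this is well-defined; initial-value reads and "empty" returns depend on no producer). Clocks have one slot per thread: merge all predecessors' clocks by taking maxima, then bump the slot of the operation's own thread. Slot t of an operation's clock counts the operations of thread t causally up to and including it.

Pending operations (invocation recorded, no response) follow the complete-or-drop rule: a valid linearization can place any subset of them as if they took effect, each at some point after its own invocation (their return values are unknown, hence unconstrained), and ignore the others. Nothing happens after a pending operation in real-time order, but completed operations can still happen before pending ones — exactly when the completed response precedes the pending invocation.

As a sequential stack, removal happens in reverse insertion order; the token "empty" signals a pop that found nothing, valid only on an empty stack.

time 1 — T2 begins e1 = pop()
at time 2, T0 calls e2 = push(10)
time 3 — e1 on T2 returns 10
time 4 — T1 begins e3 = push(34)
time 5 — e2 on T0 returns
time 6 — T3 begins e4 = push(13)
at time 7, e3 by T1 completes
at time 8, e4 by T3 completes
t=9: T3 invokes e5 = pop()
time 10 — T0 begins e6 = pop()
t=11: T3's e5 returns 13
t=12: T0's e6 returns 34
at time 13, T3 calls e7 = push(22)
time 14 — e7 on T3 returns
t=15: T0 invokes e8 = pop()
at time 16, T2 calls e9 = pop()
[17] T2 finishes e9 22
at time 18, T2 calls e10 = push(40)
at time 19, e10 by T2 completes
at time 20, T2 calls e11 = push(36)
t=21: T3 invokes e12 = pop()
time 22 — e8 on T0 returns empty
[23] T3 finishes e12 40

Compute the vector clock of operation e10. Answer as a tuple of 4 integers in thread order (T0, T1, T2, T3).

e4 (invocation 6): nothing precedes it; T3's component alone gives (0, 0, 0, 1)
e3 (invocation 4): nothing precedes it; T1's component alone gives (0, 1, 0, 0)
e2 (invocation 2): nothing precedes it; T0's component alone gives (1, 0, 0, 0)
e5 (invocation 9): componentwise max over VC(e4)=(0, 0, 0, 1), +1 at T3, giving (0, 0, 0, 2)
e1 (invocation 1): componentwise max over VC(e2)=(1, 0, 0, 0), +1 at T2, giving (1, 0, 1, 0)
e7 (invocation 13): componentwise max over VC(e5)=(0, 0, 0, 2), +1 at T3, giving (0, 0, 0, 3)
e6 (invocation 10): componentwise max over VC(e2)=(1, 0, 0, 0), VC(e3)=(0, 1, 0, 0), +1 at T0, giving (2, 1, 0, 0)
e8 (invocation 15): componentwise max over VC(e6)=(2, 1, 0, 0), +1 at T0, giving (3, 1, 0, 0)
e9 (invocation 16): componentwise max over VC(e1)=(1, 0, 1, 0), VC(e7)=(0, 0, 0, 3), +1 at T2, giving (1, 0, 2, 3)
e10 (invocation 18): componentwise max over VC(e9)=(1, 0, 2, 3), +1 at T2, giving (1, 0, 3, 3)
e12 (invocation 21): componentwise max over VC(e7)=(0, 0, 0, 3), VC(e10)=(1, 0, 3, 3), +1 at T3, giving (1, 0, 3, 4)
e11 (invocation 20): componentwise max over VC(e10)=(1, 0, 3, 3), +1 at T2, giving (1, 0, 4, 3)
target: VC(e10) = (1, 0, 3, 3)

(1, 0, 3, 3)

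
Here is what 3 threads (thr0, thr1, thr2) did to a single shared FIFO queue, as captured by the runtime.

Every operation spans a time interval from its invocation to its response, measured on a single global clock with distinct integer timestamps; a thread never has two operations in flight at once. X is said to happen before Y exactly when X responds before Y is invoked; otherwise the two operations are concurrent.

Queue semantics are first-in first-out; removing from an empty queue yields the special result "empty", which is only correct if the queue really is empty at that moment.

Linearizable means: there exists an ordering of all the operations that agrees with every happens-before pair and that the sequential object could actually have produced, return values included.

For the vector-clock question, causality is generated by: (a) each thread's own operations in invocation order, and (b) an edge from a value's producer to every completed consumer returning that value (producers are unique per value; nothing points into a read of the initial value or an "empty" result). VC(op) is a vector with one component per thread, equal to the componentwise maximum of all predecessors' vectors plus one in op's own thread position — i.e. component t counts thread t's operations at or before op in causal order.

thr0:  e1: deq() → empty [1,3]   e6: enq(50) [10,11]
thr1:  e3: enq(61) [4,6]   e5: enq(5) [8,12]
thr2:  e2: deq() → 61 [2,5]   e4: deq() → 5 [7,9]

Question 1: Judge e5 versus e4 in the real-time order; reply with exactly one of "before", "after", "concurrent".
Answer: concurrent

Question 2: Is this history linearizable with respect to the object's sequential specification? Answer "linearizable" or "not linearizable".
linearizable

one valid linearization: e1, e3, e2, e5, e4, e6
1. e1 deq() → empty, leaving queue <>
2. e3 enq(61), leaving queue <61>
3. e2 deq() → 61, leaving queue <>
4. e5 enq(5), leaving queue <5>
5. e4 deq() → 5, leaving queue <>
6. e6 enq(50), leaving queue <50>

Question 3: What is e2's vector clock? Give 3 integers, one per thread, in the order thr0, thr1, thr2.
Answer: (0, 1, 1)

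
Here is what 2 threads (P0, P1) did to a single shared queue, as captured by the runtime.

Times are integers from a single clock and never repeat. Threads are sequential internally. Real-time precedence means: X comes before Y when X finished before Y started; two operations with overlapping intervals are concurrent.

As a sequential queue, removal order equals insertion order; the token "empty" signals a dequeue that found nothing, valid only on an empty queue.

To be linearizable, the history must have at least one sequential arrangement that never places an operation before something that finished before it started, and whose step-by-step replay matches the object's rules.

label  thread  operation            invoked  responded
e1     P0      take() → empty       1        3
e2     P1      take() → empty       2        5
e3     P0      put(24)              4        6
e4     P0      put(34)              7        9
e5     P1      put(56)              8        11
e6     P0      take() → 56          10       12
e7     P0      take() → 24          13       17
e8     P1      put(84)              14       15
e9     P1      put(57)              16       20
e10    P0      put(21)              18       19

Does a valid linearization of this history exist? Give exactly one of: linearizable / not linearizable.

through event 11 a valid linearization exists; event 12 (e6 responding at time 12) ends that
no legal order exists: 9 real-time-consistent candidates over 6 completed queue operations, all rejected
for example e1, e2, e3, e4, e5, e6 fails at step 6: e6 take() → 56 is not legal there
for example e1, e2, e3, e4, e6, e5 fails at step 5: e6 take() → 56 is not legal there

not linearizable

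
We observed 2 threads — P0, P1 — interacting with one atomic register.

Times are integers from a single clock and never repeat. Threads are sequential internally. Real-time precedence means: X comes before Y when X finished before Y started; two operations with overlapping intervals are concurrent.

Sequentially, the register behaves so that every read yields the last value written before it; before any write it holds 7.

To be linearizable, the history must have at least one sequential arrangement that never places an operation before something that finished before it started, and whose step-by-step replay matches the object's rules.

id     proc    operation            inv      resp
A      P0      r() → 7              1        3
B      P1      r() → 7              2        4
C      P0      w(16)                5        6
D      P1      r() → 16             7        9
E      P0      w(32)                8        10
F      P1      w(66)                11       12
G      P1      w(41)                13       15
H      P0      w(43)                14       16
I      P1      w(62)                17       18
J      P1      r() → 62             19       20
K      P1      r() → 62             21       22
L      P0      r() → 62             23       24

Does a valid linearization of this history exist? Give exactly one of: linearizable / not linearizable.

linearizable

a witness: A, B, C, D, E, F, G, H, I, J, K, L
1. A r() → 7, leaving value 7
2. B r() → 7, leaving value 7
3. C w(16), leaving value 16
4. D r() → 16, leaving value 16
5. E w(32), leaving value 32
6. F w(66), leaving value 66
7. G w(41), leaving value 41
8. H w(43), leaving value 43
9. I w(62), leaving value 62
10. J r() → 62, leaving value 62
11. K r() → 62, leaving value 62
12. L r() → 62, leaving value 62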